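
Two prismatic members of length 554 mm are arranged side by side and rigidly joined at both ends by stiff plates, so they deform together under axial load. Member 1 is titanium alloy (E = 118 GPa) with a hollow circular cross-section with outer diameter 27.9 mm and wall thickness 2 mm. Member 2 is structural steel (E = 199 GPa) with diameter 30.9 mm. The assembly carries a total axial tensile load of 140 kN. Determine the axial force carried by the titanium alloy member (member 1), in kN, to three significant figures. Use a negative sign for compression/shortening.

16.0 kN

A_1 = 162.7 mm².
A_2 = 749.9 mm².
Equal strain + equilibrium ⇒ each member carries load in proportion to AE: A₁E₁ = 19200000 N, A₂E₂ = 149200000 N, ΣAE = 168400000 N.
F₁ = P·A₁E₁/ΣAE = 140000·19200000/168400000 = 15960 N.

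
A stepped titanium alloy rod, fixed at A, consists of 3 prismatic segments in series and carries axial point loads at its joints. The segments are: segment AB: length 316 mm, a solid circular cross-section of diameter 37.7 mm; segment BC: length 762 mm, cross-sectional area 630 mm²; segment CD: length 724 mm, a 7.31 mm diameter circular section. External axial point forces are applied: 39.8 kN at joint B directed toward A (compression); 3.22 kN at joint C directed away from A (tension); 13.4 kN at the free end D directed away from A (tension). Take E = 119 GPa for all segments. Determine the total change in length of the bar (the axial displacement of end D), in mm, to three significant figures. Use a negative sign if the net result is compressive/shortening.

2.06 mm

Internal axial forces (sectioning from the free end, tension +): N_CD = 13.4 kN, N_BC = 16.62 kN, N_AB = -23.18 kN.
A_AB = 1116 mm².
A_CD = 41.97 mm².
δ_AB = -23180·316/(1116·119000) = -0.05514 mm
δ_BC = 16620·762/(630·119000) = 0.1689 mm
δ_CD = 13400·724/(41.97·119000) = 1.943 mm
δ = Σδ_i = 2.056 mm.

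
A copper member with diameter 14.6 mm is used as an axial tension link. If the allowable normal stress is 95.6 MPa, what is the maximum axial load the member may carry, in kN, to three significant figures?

A = 167.4 mm².
P_max = σ_allow · A = 95.6 · 167.4 = 16000 N = 16 kN.

16.0 kN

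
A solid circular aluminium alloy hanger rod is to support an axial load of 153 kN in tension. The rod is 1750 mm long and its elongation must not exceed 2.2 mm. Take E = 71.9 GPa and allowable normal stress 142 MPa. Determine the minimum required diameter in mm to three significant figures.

46.4 mm

Required area A ≥ P/σ_allow = 153000/142 = 1077 mm².
For a solid circular section, d ≥ √(4A/π) = 37.04 mm.
Elongation limit: A ≥ PL/(Eδ_allow) = 153000·1750/(71900·2.2) = 1693 mm² ⇒ d ≥ 46.42 mm.
The elongation limit governs.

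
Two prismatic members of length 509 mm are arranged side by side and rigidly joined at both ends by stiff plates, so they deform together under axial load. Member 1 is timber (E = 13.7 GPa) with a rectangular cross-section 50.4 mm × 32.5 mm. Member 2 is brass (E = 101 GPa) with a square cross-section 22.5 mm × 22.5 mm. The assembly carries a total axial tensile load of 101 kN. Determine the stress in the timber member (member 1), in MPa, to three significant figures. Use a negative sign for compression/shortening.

A_1 = 1638 mm².
A_2 = 506.2 mm².
Equal strain + equilibrium ⇒ each member carries load in proportion to AE: A₁E₁ = 22440000 N, A₂E₂ = 51130000 N, ΣAE = 73570000 N.
σ₁ = P·E₁/ΣAE = 101000·13700/73570000 = 18.81 MPa.

18.8 MPa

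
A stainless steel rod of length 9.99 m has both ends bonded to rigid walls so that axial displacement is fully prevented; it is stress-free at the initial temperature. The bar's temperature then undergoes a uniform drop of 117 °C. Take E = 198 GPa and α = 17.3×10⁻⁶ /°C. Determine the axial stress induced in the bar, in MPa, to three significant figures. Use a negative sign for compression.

Free thermal expansion αLΔT = 17.3e-6 · 9990 · -117 = -20.22 mm.
The walls impose strain ε = −(-20.22)/9990 = 2.0241e-03; σ = Eε = 198000 · 2.0241e-03 = 400.8 MPa.

401 MPa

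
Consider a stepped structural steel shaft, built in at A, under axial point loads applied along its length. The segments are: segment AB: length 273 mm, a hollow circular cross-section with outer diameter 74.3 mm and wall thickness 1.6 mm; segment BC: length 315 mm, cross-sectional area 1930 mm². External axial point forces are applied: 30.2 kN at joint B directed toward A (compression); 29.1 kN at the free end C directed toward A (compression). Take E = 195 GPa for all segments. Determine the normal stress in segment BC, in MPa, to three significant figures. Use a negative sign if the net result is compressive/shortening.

Internal axial forces (sectioning from the free end, tension +): N_BC = -29.1 kN, N_AB = -59.3 kN.
σ_BC = N_BC/A_BC = -29100/1930 = -15.08 MPa.

-15.1 MPa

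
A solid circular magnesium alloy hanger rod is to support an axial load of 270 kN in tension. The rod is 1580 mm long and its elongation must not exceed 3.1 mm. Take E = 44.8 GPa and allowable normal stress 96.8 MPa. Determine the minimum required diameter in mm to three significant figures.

62.5 mm

Required area A ≥ P/σ_allow = 270000/96.8 = 2789 mm².
For a solid circular section, d ≥ √(4A/π) = 59.59 mm.
Elongation limit: A ≥ PL/(Eδ_allow) = 270000·1580/(44800·3.1) = 3072 mm² ⇒ d ≥ 62.54 mm.
The elongation limit governs.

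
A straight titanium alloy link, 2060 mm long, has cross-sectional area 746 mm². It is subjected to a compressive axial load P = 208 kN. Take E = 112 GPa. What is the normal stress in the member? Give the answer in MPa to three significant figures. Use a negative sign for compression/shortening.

σ = N/A = -208000/746 = -278.8 MPa.

-279 MPa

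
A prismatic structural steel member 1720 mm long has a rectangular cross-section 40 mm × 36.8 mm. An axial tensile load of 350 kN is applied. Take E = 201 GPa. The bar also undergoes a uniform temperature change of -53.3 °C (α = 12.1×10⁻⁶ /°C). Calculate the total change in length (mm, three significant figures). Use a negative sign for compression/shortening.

A = 1472 mm².
δ_mech = NL/(AE) = 350000·1720/(1472·201000) = 2.035 mm.
δ_thermal = αLΔT = 12.1e-6·1720·-53.3 = -1.109 mm.
δ = δ_mech + δ_thermal = 0.9254 mm.

0.925 mm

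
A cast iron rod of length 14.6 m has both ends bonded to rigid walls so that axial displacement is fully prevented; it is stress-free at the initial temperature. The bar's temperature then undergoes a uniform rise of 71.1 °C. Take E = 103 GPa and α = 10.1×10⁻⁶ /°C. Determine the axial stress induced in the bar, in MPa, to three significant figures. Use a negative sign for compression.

-74.0 MPa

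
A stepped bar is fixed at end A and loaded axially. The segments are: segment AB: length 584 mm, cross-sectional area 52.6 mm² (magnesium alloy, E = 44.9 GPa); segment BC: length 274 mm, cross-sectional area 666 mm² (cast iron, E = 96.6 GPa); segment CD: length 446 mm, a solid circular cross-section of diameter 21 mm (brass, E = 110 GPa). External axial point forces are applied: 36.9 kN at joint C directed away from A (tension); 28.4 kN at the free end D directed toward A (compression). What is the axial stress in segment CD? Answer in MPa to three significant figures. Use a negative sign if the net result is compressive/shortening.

Internal axial forces (sectioning from the free end, tension +): N_CD = -28.4 kN, N_BC = 8.5 kN, N_AB = 8.5 kN.
A_CD = 346.4 mm².
σ_CD = N_CD/A_CD = -28400/346.4 = -82 MPa.

-82.0 MPa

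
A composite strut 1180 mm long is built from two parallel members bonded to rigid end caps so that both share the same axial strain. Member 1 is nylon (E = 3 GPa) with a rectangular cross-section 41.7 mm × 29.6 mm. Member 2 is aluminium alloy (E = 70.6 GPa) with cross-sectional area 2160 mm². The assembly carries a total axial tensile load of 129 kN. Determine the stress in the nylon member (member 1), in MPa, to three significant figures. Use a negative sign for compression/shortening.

2.48 MPa

A_1 = 1234 mm².
Equal strain + equilibrium ⇒ each member carries load in proportion to AE: A₁E₁ = 3703000 N, A₂E₂ = 152500000 N, ΣAE = 156200000 N.
σ₁ = P·E₁/ΣAE = 129000·3000/156200000 = 2.478 MPa.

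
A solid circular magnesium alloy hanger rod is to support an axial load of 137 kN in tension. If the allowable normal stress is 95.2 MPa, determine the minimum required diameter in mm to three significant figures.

42.8 mm

Required area A ≥ P/σ_allow = 137000/95.2 = 1439 mm².
For a solid circular section, d ≥ √(4A/π) = 42.81 mm.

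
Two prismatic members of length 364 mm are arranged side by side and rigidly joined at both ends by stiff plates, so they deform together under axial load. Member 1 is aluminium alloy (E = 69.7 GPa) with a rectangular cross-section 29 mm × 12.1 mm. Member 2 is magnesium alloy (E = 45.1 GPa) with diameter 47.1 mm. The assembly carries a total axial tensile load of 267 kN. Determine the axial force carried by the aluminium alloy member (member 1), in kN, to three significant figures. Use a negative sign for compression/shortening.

63.4 kN

A_1 = 350.9 mm².
A_2 = 1742 mm².
Equal strain + equilibrium ⇒ each member carries load in proportion to AE: A₁E₁ = 24460000 N, A₂E₂ = 78580000 N, ΣAE = 103000000 N.
F₁ = P·A₁E₁/ΣAE = 267000·24460000/103000000 = 63380 N.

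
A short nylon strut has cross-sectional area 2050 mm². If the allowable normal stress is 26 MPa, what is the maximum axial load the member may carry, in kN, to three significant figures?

53.3 kN

P_max = σ_allow · A = 26 · 2050 = 53300 N = 53.3 kN.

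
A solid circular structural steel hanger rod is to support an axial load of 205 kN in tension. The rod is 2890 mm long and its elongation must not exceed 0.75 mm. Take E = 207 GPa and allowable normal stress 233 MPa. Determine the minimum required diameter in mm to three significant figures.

69.7 mm

Required area A ≥ P/σ_allow = 205000/233 = 879.8 mm².
For a solid circular section, d ≥ √(4A/π) = 33.47 mm.
Elongation limit: A ≥ PL/(Eδ_allow) = 205000·2890/(207000·0.75) = 3816 mm² ⇒ d ≥ 69.71 mm.
The elongation limit governs.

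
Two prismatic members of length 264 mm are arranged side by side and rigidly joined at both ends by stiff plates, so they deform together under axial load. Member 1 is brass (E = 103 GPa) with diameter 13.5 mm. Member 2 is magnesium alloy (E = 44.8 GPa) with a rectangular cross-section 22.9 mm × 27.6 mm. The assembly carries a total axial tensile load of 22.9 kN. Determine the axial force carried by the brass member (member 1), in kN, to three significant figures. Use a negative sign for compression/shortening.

A_1 = 143.1 mm².
A_2 = 632 mm².
Equal strain + equilibrium ⇒ each member carries load in proportion to AE: A₁E₁ = 14740000 N, A₂E₂ = 28320000 N, ΣAE = 43060000 N.
F₁ = P·A₁E₁/ΣAE = 22900·14740000/43060000 = 7841 N.

7.84 kN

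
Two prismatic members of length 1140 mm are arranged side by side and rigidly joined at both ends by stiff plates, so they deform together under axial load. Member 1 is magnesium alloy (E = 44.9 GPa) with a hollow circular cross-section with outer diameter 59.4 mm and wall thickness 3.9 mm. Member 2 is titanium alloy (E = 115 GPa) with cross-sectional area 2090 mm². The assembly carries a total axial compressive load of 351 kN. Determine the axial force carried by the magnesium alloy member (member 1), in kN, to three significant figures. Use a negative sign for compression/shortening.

-39.6 kN

A_1 = 680 mm².
Equal strain + equilibrium ⇒ each member carries load in proportion to AE: A₁E₁ = 30530000 N, A₂E₂ = 240400000 N, ΣAE = 270900000 N.
F₁ = P·A₁E₁/ΣAE = -351000·30530000/270900000 = -39560 N.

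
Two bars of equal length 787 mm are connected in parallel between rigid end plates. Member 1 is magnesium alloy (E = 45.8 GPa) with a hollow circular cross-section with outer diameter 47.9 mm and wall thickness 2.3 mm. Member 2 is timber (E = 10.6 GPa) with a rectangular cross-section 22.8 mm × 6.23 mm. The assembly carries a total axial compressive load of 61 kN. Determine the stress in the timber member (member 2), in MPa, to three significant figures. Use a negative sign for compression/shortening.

A_1 = 329.5 mm².
A_2 = 142 mm².
Equal strain + equilibrium ⇒ each member carries load in proportion to AE: A₁E₁ = 15090000 N, A₂E₂ = 1506000 N, ΣAE = 16600000 N.
σ₂ = P·E₂/ΣAE = -61000·10600/16600000 = -38.96 MPa.

-39.0 MPa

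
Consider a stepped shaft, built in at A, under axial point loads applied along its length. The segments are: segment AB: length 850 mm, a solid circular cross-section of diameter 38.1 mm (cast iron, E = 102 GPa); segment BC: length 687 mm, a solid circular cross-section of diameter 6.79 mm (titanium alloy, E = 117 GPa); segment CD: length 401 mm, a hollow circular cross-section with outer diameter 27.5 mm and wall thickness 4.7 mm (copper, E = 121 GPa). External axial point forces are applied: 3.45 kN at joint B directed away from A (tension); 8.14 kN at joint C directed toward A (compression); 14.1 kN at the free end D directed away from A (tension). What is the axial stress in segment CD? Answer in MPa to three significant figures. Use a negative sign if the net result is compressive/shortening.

41.9 MPa

Internal axial forces (sectioning from the free end, tension +): N_CD = 14.1 kN, N_BC = 5.96 kN, N_AB = 9.41 kN.
A_CD = 336.7 mm².
σ_CD = N_CD/A_CD = 14100/336.7 = 41.88 MPa.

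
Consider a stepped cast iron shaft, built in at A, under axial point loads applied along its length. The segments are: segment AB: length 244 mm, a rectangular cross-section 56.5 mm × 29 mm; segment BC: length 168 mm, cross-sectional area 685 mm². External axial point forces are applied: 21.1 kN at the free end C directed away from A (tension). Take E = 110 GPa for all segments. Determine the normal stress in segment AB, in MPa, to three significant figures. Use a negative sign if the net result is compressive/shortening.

12.9 MPa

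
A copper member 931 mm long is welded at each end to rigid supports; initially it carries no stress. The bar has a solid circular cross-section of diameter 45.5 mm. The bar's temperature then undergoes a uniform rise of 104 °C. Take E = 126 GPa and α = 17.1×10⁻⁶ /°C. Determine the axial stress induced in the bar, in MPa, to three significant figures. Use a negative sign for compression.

-224 MPa

Free thermal expansion αLΔT = 17.1e-6 · 931 · 104 = 1.656 mm.
The walls impose strain ε = −(1.656)/931 = -1.7784e-03; σ = Eε = 126000 · -1.7784e-03 = -224.1 MPa.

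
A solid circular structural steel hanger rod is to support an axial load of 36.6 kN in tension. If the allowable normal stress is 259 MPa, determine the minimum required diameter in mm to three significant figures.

13.4 mm

Required area A ≥ P/σ_allow = 36600/259 = 141.3 mm².
For a solid circular section, d ≥ √(4A/π) = 13.41 mm.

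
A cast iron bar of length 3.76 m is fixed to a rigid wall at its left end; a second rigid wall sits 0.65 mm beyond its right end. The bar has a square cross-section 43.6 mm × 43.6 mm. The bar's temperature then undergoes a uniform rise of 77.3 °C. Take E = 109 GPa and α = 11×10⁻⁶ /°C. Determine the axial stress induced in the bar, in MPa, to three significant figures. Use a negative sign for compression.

Free thermal expansion αLΔT = 11e-6 · 3760 · 77.3 = 3.197 mm.
The walls engage after the gap closes; constrained expansion = 3.197 − 0.65 = 2.547 mm.
The walls impose strain ε = −(2.547)/3760 = -6.7743e-04; σ = Eε = 109000 · -6.7743e-04 = -73.84 MPa.

-73.8 MPa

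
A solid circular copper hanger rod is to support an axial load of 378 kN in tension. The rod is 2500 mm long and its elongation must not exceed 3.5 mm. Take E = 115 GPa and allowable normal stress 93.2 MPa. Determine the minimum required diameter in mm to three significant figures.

71.9 mm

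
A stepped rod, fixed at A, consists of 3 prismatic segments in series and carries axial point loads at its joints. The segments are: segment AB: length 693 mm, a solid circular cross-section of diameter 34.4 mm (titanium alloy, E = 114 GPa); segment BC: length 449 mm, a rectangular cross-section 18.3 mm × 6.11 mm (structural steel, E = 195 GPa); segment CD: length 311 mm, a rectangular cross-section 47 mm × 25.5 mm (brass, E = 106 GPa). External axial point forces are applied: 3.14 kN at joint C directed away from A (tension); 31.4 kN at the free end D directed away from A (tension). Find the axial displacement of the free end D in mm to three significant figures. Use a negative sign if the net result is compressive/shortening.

Internal axial forces (sectioning from the free end, tension +): N_CD = 31.4 kN, N_BC = 34.54 kN, N_AB = 34.54 kN.
A_AB = 929.4 mm².
A_BC = 111.8 mm².
A_CD = 1198 mm².
δ_AB = 34540·693/(929.4·114000) = 0.2259 mm
δ_BC = 34540·449/(111.8·195000) = 0.7113 mm
δ_CD = 31400·311/(1198·106000) = 0.07687 mm
δ = Σδ_i = 1.014 mm.

1.01 mm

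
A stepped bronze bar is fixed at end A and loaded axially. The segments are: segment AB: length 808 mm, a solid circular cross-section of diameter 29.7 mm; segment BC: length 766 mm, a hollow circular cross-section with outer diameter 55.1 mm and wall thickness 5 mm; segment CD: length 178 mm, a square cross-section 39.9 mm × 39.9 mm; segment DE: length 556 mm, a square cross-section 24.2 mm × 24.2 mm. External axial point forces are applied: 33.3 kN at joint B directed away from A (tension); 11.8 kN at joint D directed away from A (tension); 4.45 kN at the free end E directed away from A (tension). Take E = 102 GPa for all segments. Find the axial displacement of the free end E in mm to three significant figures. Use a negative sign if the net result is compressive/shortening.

Internal axial forces (sectioning from the free end, tension +): N_DE = 4.45 kN, N_CD = 16.25 kN, N_BC = 16.25 kN, N_AB = 49.55 kN.
A_AB = 692.8 mm².
A_BC = 787 mm².
A_CD = 1592 mm².
A_DE = 585.6 mm².
δ_AB = 49550·808/(692.8·102000) = 0.5666 mm
δ_BC = 16250·766/(787·102000) = 0.1551 mm
δ_CD = 16250·178/(1592·102000) = 0.01781 mm
δ_DE = 4450·556/(585.6·102000) = 0.04142 mm
δ = Σδ_i = 0.7809 mm.

0.781 mm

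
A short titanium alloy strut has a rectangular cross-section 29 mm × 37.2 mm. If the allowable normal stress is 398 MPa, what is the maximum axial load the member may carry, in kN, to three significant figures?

429 kN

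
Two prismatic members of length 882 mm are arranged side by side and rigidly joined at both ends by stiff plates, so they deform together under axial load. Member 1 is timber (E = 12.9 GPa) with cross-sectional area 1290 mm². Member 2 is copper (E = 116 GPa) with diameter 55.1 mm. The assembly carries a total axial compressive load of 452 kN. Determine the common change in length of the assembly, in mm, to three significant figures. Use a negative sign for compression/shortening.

A_2 = 2384 mm².
Equal strain + equilibrium ⇒ each member carries load in proportion to AE: A₁E₁ = 16640000 N, A₂E₂ = 276600000 N, ΣAE = 293200000 N.
δ = PL/ΣAE = -452000·882/293200000 = -1.36 mm.

-1.36 mm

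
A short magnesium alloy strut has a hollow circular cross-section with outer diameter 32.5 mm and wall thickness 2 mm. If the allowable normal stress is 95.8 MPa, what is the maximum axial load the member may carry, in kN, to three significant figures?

A = 191.6 mm².
P_max = σ_allow · A = 95.8 · 191.6 = 18360 N = 18.36 kN.

18.4 kN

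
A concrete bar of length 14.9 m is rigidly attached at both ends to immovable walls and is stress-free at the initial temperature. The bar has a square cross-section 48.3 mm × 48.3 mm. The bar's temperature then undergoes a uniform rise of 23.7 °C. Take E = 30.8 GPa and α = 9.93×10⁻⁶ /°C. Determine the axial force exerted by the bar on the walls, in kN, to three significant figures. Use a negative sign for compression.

-16.9 kN

Free thermal expansion αLΔT = 9.93e-6 · 14900 · 23.7 = 3.507 mm.
The walls impose strain ε = −(3.507)/14900 = -2.3534e-04; σ = Eε = 30800 · -2.3534e-04 = -7.249 MPa.
Wall reaction R = σ·A = -7.249·2333 = -16910 N = -16.91 kN.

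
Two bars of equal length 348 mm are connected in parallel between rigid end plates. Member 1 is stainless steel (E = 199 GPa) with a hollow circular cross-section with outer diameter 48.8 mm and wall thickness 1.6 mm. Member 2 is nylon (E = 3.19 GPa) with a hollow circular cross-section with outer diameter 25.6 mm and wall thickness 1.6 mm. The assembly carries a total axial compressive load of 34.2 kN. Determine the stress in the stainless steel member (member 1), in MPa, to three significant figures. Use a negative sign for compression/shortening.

A_1 = 237.3 mm².
A_2 = 120.6 mm².
Equal strain + equilibrium ⇒ each member carries load in proportion to AE: A₁E₁ = 47210000 N, A₂E₂ = 384800 N, ΣAE = 47600000 N.
σ₁ = P·E₁/ΣAE = -34200·199000/47600000 = -143 MPa.

-143 MPa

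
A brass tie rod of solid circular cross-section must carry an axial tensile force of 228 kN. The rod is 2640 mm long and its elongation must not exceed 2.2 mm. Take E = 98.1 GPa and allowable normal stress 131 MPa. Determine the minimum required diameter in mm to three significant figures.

59.6 mm

Required area A ≥ P/σ_allow = 228000/131 = 1740 mm².
For a solid circular section, d ≥ √(4A/π) = 47.07 mm.
Elongation limit: A ≥ PL/(Eδ_allow) = 228000·2640/(98100·2.2) = 2789 mm² ⇒ d ≥ 59.59 mm.
The elongation limit governs.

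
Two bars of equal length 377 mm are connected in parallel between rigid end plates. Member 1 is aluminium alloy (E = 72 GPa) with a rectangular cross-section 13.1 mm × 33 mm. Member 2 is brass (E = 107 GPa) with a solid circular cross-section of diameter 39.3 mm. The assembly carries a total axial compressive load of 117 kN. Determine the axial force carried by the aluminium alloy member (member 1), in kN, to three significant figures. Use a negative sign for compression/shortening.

-22.6 kN

A_1 = 432.3 mm².
A_2 = 1213 mm².
Equal strain + equilibrium ⇒ each member carries load in proportion to AE: A₁E₁ = 31130000 N, A₂E₂ = 129800000 N, ΣAE = 160900000 N.
F₁ = P·A₁E₁/ΣAE = -117000·31130000/160900000 = -22630 N.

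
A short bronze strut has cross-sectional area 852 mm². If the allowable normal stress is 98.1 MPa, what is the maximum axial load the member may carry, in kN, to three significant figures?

P_max = σ_allow · A = 98.1 · 852 = 83580 N = 83.58 kN.

83.6 kN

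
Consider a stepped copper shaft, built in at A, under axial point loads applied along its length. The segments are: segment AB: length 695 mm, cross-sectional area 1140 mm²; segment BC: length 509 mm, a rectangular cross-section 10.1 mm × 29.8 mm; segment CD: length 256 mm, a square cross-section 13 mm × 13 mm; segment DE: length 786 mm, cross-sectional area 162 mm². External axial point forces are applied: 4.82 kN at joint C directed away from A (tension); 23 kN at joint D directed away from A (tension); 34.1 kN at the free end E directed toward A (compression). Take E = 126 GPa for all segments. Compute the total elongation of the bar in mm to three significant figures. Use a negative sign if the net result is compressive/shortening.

-1.56 mm

Internal axial forces (sectioning from the free end, tension +): N_DE = -34.1 kN, N_CD = -11.1 kN, N_BC = -6.28 kN, N_AB = -6.28 kN.
A_BC = 301 mm².
A_CD = 169 mm².
δ_AB = -6280·695/(1140·126000) = -0.03039 mm
δ_BC = -6280·509/(301·126000) = -0.08429 mm
δ_CD = -11100·256/(169·126000) = -0.1334 mm
δ_DE = -34100·786/(162·126000) = -1.313 mm
δ = Σδ_i = -1.561 mm.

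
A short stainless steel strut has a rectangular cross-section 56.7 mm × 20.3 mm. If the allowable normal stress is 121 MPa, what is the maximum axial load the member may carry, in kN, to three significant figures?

139 kN

A = 1151 mm².
P_max = σ_allow · A = 121 · 1151 = 139300 N = 139.3 kN.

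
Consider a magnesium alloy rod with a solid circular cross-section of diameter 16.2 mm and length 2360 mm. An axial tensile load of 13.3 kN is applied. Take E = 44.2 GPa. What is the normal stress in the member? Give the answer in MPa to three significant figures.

A = 206.1 mm².
σ = N/A = 13300/206.1 = 64.53 MPa.

64.5 MPa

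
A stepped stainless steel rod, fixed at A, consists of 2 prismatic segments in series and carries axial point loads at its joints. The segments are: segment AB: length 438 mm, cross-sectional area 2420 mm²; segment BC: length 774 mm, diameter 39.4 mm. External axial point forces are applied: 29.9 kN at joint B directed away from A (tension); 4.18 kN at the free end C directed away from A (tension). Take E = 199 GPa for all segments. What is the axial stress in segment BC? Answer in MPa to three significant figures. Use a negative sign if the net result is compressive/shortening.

Internal axial forces (sectioning from the free end, tension +): N_BC = 4.18 kN, N_AB = 34.08 kN.
A_BC = 1219 mm².
σ_BC = N_BC/A_BC = 4180/1219 = 3.428 MPa.

3.43 MPa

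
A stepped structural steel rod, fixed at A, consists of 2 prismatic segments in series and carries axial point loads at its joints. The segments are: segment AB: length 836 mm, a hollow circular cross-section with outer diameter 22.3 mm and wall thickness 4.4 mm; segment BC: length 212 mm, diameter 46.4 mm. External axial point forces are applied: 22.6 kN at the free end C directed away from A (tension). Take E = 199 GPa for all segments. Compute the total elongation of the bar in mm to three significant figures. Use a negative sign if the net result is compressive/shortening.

Internal axial forces (sectioning from the free end, tension +): N_BC = 22.6 kN, N_AB = 22.6 kN.
A_AB = 247.4 mm².
A_BC = 1691 mm².
δ_AB = 22600·836/(247.4·199000) = 0.3837 mm
δ_BC = 22600·212/(1691·199000) = 0.01424 mm
δ = Σδ_i = 0.398 mm.

0.398 mm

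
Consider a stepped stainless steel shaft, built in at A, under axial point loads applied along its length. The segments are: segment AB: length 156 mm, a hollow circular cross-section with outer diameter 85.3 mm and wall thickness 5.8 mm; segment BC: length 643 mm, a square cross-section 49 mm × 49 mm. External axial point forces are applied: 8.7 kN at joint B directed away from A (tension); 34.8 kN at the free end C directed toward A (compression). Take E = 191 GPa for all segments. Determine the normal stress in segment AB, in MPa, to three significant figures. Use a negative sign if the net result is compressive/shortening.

Internal axial forces (sectioning from the free end, tension +): N_BC = -34.8 kN, N_AB = -26.1 kN.
A_AB = 1449 mm².
σ_AB = N_AB/A_AB = -26100/1449 = -18.02 MPa.

-18.0 MPa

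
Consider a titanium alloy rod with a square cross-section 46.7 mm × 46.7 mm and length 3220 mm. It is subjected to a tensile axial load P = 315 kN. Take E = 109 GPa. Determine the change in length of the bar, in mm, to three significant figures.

A = 2181 mm².
δ_mech = NL/(AE) = 315000·3220/(2181·109000) = 4.267 mm.

4.27 mm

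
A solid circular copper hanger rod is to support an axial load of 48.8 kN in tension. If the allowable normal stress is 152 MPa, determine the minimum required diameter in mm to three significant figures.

20.2 mm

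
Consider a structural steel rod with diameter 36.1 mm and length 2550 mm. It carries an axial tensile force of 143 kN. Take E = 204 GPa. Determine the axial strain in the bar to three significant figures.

A = 1024 mm².
σ = N/A = 139.7 MPa; ε = σ/E = 139.7/204000 = 6.849e-04.

6.85e-04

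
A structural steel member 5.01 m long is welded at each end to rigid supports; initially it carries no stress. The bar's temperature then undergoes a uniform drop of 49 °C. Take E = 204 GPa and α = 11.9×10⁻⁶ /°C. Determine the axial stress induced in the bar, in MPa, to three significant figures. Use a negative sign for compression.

119 MPa

Free thermal expansion αLΔT = 11.9e-6 · 5010 · -49 = -2.921 mm.
The walls impose strain ε = −(-2.921)/5010 = 5.8310e-04; σ = Eε = 204000 · 5.8310e-04 = 119 MPa.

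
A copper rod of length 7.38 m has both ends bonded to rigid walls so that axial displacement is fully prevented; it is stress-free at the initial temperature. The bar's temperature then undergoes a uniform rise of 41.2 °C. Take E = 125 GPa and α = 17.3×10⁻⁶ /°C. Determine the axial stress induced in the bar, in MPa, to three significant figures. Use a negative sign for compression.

-89.1 MPa

Free thermal expansion αLΔT = 17.3e-6 · 7380 · 41.2 = 5.26 mm.
The walls impose strain ε = −(5.26)/7380 = -7.1276e-04; σ = Eε = 125000 · -7.1276e-04 = -89.1 MPa.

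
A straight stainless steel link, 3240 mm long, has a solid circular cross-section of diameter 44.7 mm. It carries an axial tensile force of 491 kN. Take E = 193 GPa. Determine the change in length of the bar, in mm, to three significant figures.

A = 1569 mm².
δ_mech = NL/(AE) = 491000·3240/(1569·193000) = 5.252 mm.

5.25 mm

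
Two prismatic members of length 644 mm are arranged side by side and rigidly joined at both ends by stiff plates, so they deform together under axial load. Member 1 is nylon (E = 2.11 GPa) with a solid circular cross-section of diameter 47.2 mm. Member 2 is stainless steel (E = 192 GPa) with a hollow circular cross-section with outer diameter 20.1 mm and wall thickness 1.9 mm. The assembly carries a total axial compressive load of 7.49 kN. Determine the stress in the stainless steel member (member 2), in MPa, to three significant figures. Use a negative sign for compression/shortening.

-58.6 MPa

A_1 = 1750 mm².
A_2 = 108.6 mm².
Equal strain + equilibrium ⇒ each member carries load in proportion to AE: A₁E₁ = 3692000 N, A₂E₂ = 20860000 N, ΣAE = 24550000 N.
σ₂ = P·E₂/ΣAE = -7490·192000/24550000 = -58.58 MPa.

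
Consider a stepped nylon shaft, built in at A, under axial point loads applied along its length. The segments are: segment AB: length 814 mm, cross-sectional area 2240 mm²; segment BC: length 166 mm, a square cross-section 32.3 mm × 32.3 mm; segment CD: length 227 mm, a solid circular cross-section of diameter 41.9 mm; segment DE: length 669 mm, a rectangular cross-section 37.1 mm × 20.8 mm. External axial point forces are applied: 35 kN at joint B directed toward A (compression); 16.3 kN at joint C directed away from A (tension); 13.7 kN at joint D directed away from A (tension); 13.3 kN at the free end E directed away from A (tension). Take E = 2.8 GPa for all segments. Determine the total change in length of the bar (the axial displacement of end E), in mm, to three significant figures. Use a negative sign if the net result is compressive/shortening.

Internal axial forces (sectioning from the free end, tension +): N_DE = 13.3 kN, N_CD = 27 kN, N_BC = 43.3 kN, N_AB = 8.3 kN.
A_BC = 1043 mm².
A_CD = 1379 mm².
A_DE = 771.7 mm².
δ_AB = 8300·814/(2240·2800) = 1.077 mm
δ_BC = 43300·166/(1043·2800) = 2.461 mm
δ_CD = 27000·227/(1379·2800) = 1.587 mm
δ_DE = 13300·669/(771.7·2800) = 4.118 mm
δ = Σδ_i = 9.243 mm.

9.24 mm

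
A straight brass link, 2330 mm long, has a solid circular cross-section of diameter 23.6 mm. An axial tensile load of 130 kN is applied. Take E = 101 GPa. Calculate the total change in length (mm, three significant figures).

6.86 mm

A = 437.4 mm².
δ_mech = NL/(AE) = 130000·2330/(437.4·101000) = 6.856 mm.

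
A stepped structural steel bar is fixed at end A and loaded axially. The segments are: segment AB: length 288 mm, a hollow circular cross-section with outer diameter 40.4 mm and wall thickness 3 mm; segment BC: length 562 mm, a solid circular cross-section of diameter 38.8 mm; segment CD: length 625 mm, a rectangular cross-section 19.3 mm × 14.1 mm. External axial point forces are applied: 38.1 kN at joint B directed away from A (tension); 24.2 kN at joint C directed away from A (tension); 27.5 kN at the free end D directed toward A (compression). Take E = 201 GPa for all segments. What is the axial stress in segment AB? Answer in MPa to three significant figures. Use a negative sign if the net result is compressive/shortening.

Internal axial forces (sectioning from the free end, tension +): N_CD = -27.5 kN, N_BC = -3.3 kN, N_AB = 34.8 kN.
A_AB = 352.5 mm².
σ_AB = N_AB/A_AB = 34800/352.5 = 98.73 MPa.

98.7 MPa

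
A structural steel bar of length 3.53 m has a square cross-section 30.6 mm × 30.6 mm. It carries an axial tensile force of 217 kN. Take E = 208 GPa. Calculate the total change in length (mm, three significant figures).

3.93 mm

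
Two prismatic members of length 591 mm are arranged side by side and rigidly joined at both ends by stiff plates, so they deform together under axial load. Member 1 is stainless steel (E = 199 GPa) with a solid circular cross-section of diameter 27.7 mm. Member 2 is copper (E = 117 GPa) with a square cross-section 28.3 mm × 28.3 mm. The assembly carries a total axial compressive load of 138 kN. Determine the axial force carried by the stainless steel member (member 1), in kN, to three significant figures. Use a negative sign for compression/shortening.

A_1 = 602.6 mm².
A_2 = 800.9 mm².
Equal strain + equilibrium ⇒ each member carries load in proportion to AE: A₁E₁ = 119900000 N, A₂E₂ = 93700000 N, ΣAE = 213600000 N.
F₁ = P·A₁E₁/ΣAE = -138000·119900000/213600000 = -77470 N.

-77.5 kN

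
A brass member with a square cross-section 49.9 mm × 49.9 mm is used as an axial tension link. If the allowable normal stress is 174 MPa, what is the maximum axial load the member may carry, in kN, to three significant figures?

A = 2490 mm².
P_max = σ_allow · A = 174 · 2490 = 433300 N = 433.3 kN.

433 kN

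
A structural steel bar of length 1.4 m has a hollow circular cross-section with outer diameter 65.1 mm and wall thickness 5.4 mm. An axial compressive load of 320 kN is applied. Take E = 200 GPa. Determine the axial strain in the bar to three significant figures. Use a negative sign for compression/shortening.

A = 1013 mm².
σ = N/A = -316 MPa; ε = σ/E = -316/200000 = -1.580e-03.

-0.00158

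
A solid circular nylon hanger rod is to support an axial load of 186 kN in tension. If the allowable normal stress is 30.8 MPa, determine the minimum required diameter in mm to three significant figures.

87.7 mm

Required area A ≥ P/σ_allow = 186000/30.8 = 6039 mm².
For a solid circular section, d ≥ √(4A/π) = 87.69 mm.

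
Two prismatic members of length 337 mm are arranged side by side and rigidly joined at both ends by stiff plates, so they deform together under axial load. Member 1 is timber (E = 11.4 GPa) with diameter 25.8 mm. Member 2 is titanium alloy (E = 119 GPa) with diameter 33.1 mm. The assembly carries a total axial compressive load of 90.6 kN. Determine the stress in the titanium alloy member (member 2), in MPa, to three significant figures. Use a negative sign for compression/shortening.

A_1 = 522.8 mm².
A_2 = 860.5 mm².
Equal strain + equilibrium ⇒ each member carries load in proportion to AE: A₁E₁ = 5960000 N, A₂E₂ = 102400000 N, ΣAE = 108400000 N.
σ₂ = P·E₂/ΣAE = -90600·119000/108400000 = -99.5 MPa.

-99.5 MPa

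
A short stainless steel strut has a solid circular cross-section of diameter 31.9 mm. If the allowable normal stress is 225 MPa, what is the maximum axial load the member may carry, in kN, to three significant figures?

A = 799.2 mm².
P_max = σ_allow · A = 225 · 799.2 = 179800 N = 179.8 kN.

180 kN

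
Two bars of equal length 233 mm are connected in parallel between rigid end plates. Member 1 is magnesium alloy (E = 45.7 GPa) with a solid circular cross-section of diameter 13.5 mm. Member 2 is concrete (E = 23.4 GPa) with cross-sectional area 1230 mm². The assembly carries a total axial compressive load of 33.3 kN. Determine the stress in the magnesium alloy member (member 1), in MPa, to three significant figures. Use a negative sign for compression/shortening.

-43.1 MPa

A_1 = 143.1 mm².
Equal strain + equilibrium ⇒ each member carries load in proportion to AE: A₁E₁ = 6541000 N, A₂E₂ = 28780000 N, ΣAE = 35320000 N.
σ₁ = P·E₁/ΣAE = -33300·45700/35320000 = -43.08 MPa.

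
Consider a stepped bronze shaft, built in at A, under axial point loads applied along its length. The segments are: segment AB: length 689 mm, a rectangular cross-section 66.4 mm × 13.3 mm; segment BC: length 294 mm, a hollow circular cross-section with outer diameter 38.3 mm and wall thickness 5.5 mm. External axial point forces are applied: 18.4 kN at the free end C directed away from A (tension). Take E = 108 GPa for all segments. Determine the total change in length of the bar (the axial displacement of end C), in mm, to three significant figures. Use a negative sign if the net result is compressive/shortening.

Internal axial forces (sectioning from the free end, tension +): N_BC = 18.4 kN, N_AB = 18.4 kN.
A_AB = 883.1 mm².
A_BC = 566.7 mm².
δ_AB = 18400·689/(883.1·108000) = 0.1329 mm
δ_BC = 18400·294/(566.7·108000) = 0.08838 mm
δ = Σδ_i = 0.2213 mm.

0.221 mm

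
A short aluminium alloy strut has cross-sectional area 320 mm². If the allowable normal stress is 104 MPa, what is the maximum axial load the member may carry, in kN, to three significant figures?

P_max = σ_allow · A = 104 · 320 = 33280 N = 33.28 kN.

33.3 kN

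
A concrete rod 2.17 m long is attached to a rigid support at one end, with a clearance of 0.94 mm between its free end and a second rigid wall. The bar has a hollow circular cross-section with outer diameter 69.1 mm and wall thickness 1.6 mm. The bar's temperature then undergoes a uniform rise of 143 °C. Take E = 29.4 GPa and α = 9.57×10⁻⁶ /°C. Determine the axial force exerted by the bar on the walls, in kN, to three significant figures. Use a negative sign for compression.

-9.33 kN

Free thermal expansion αLΔT = 9.57e-6 · 2170 · 143 = 2.97 mm.
The walls engage after the gap closes; constrained expansion = 2.97 − 0.94 = 2.03 mm.
The walls impose strain ε = −(2.03)/2170 = -9.3533e-04; σ = Eε = 29400 · -9.3533e-04 = -27.5 MPa.
Wall reaction R = σ·A = -27.5·339.3 = -9330 N = -9.33 kN.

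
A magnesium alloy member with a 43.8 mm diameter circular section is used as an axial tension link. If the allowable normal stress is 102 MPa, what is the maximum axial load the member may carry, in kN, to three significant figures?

A = 1507 mm².
P_max = σ_allow · A = 102 · 1507 = 153700 N = 153.7 kN.

154 kN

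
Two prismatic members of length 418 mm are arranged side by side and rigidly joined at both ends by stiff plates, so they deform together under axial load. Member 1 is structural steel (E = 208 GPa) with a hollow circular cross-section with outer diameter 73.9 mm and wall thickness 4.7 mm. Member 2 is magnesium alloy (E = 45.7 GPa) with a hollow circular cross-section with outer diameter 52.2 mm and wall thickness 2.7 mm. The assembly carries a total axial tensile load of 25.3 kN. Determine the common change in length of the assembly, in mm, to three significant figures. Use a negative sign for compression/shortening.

A_1 = 1022 mm².
A_2 = 419.9 mm².
Equal strain + equilibrium ⇒ each member carries load in proportion to AE: A₁E₁ = 212500000 N, A₂E₂ = 19190000 N, ΣAE = 231700000 N.
δ = PL/ΣAE = 25300·418/231700000 = 0.04564 mm.

0.0456 mm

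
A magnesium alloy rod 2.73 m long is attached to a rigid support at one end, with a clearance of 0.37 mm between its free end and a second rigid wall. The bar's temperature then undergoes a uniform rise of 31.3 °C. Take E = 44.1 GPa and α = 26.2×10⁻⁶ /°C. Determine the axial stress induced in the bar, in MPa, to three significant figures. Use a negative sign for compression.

Free thermal expansion αLΔT = 26.2e-6 · 2730 · 31.3 = 2.239 mm.
The walls engage after the gap closes; constrained expansion = 2.239 − 0.37 = 1.869 mm.
The walls impose strain ε = −(1.869)/2730 = -6.8453e-04; σ = Eε = 44100 · -6.8453e-04 = -30.19 MPa.

-30.2 MPa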